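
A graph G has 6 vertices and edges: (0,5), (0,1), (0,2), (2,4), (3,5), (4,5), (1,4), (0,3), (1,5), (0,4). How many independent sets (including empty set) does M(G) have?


An independent set in a graphic matroid is an acyclic edge subset.
G has 6 vertices and 10 edges.
Enumerate all 2^10 = 1024 subsets, checking for acyclicity.
Total independent sets = 430.

430


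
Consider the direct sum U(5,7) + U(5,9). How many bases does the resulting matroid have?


Bases of a direct sum M1 + M2: |B| = |B(M1)| * |B(M2)|.
|B(U(5,7))| = C(7,5) = 21.
|B(U(5,9))| = C(9,5) = 126.
Total bases = 21 * 126 = 2646.

2646


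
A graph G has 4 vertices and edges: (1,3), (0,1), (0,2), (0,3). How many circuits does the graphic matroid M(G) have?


A circuit in a graphic matroid = edge set of a simple cycle.
G has 4 vertices and 4 edges.
Enumerating all minimal edge subsets forming cycles...
Total circuits found: 1.

1


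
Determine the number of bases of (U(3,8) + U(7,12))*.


(M1+M2)* = M1* + M2*.
M1* = U(5,8), bases: C(8,5) = 56.
M2* = U(5,12), bases: C(12,5) = 792.
|B(M*)| = 56 * 792 = 44352.

44352


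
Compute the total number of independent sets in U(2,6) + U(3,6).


For a direct sum, |I(M1+M2)| = |I(M1)| * |I(M2)|.
|I(U(2,6))| = sum C(6,k) for k=0..2 = 22.
|I(U(3,6))| = sum C(6,k) for k=0..3 = 42.
Total = 22 * 42 = 924.

924


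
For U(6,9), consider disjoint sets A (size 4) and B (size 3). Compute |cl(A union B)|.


|A union B| = 4 + 3 = 7 (disjoint).
In U(6,9), cl(S) = S if |S| < 6, else cl(S) = E.
Since 7 >= 6, cl(A union B) = E.
|cl(A union B)| = 9.

9


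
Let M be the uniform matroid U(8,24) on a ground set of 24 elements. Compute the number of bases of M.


Bases of U(8,24) are all 8-element subsets of the 24-element ground set.
Number of bases = C(24,8).
C(24,8) = 24! / (8! * 16!) = 735471.

735471


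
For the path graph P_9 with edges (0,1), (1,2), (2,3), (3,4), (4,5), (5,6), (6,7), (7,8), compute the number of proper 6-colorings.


P(P_9, k) = k * (k-1)^(8).
P(6) = 6 * 5^8 = 6 * 390625 = 2343750.

2343750


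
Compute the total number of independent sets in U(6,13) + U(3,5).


For a direct sum, |I(M1+M2)| = |I(M1)| * |I(M2)|.
|I(U(6,13))| = sum C(13,k) for k=0..6 = 4096.
|I(U(3,5))| = sum C(5,k) for k=0..3 = 26.
Total = 4096 * 26 = 106496.

106496


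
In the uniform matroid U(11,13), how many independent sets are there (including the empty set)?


Independent sets of U(11,13) are all subsets of size <= 11.
Count = (13 choose 0) + (13 choose 1) + (13 choose 2) + (13 choose 3) + (13 choose 4) + (13 choose 5) + (13 choose 6) + (13 choose 7) + (13 choose 8) + (13 choose 9) + (13 choose 10) + (13 choose 11)
     = 1 + 13 + 78 + 286 + 715 + 1287 + 1716 + 1716 + 1287 + 715 + 286 + 78
     = 8178.

8178


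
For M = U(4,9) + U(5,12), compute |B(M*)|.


(M1+M2)* = M1* + M2*.
M1* = U(5,9), bases: C(9,5) = 126.
M2* = U(7,12), bases: C(12,7) = 792.
|B(M*)| = 126 * 792 = 99792.

99792


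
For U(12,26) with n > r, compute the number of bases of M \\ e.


Deleting e from U(12,26) gives U(12,25) since n > r.
Bases of U(12,25) = C(25,12) = 5200300.

5200300


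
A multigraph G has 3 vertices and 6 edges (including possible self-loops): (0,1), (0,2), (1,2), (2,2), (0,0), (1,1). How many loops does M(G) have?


In a graphic matroid, a loop is a self-loop edge (u,u) with rank 0.
Examining all 6 edges for self-loops...
Self-loops found: (2,2), (0,0), (1,1)
Number of loops = 3.

3


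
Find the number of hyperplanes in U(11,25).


Hyperplanes of U(11,25) are flats of rank 10.
In a uniform matroid, these are exactly the (10)-element subsets.
Count = C(25,10) = 25! / (10! * 15!) = 3268760.

3268760


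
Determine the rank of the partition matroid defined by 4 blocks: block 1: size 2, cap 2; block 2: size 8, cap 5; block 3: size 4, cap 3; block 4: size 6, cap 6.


Rank of a partition matroid = sum of min(|Si|, ci) for each block.
= min(2,2) + min(8,5) + min(4,3) + min(6,6)
= 2 + 5 + 3 + 6
= 16.

16


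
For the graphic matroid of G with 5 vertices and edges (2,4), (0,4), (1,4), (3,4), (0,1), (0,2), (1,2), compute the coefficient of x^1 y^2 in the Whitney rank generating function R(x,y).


R(x,y) = sum over A in 2^E of x^(r(E)-r(A)) * y^(|A|-r(A)).
G has 5 vertices, 7 edges. r(E) = 4.
Enumerate all 2^7 = 128 subsets.
Count subsets with r(E)-r(A)=1 and |A|-r(A)=2: 6.

6


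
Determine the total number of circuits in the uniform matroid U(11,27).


In U(11,27), circuits are the (12)-element subsets.
Any set of 12 elements is dependent, and removing any one element gives
an independent set of size 11, so it is a minimal dependent set.
Number of circuits = C(27,12) = 17383860.

17383860


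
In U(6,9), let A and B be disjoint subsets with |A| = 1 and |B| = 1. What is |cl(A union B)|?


|A union B| = 1 + 1 = 2 (disjoint).
In U(6,9), cl(S) = S if |S| < 6, else cl(S) = E.
Since 2 < 6, cl(A union B) = A union B.
|cl(A union B)| = 2.

2


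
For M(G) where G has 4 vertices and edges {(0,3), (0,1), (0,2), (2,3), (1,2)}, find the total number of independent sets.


An independent set in a graphic matroid is an acyclic edge subset.
G has 4 vertices and 5 edges.
Enumerate all 2^5 = 32 subsets, checking for acyclicity.
Total independent sets = 24.

24


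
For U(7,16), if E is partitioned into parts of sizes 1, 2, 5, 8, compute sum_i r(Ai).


r(Ai) = min(|Ai|, 7) for each part.
Sum = min(1,7) + min(2,7) + min(5,7) + min(8,7)
    = 1 + 2 + 5 + 7
    = 15.

15


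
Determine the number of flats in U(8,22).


Flats of U(8,22): every subset of size < 8 is a flat, plus E itself.
Count = C(22,0) + C(22,1) + C(22,2) + C(22,3) + C(22,4) + C(22,5) + C(22,6) + C(22,7) + 1
     = 1 + 22 + 231 + 1540 + 7315 + 26334 + 74613 + 170544 + 1
     = 280601.

280601


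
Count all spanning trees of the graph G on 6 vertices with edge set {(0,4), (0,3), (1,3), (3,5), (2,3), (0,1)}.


By Kirchhoff's matrix tree theorem, the number of spanning trees equals
the determinant of any cofactor of the Laplacian matrix L.
G has 6 vertices and 6 edges.
Computing the (5 x 5) cofactor determinant gives 3.

3


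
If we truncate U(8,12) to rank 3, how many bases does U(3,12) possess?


Truncating U(8,12) to rank 3 gives U(3,12).
Bases of U(3,12) are all 3-element subsets of 12 elements.
Number of bases = (12 choose 3) = 220.

220


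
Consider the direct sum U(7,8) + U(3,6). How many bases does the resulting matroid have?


Bases of a direct sum M1 + M2: |B| = |B(M1)| * |B(M2)|.
|B(U(7,8))| = C(8,7) = 8.
|B(U(3,6))| = C(6,3) = 20.
Total bases = 8 * 20 = 160.

160


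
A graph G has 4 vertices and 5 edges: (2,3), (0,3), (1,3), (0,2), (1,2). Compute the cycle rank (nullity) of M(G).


Cycle rank (nullity) = |E| - r(M) = |E| - (|V| - c).
|E| = 5, |V| = 4, c = 1.
Nullity = 5 - (4 - 1) = 5 - 3 = 2.

2


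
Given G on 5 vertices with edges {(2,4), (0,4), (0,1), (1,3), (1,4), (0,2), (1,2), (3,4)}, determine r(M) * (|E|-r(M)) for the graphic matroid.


r(M) = |V| - c = 5 - 1 = 4.
nullity = |E| - r(M) = 8 - 4 = 4.
Product = 4 * 4 = 16.

16


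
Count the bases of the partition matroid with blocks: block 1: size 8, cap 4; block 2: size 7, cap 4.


A basis picks exactly ci elements from block i.
Number of bases = product of C(|Si|, ci).
= C(8,4) * C(7,4)
= 70 * 35
= 2450.

2450


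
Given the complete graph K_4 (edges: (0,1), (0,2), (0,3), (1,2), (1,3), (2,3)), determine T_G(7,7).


T(K_4; x,y) = x^3 + 3x^2 + 4xy + 2x + y^3 + 3y^2 + 2y.
Substituting x=7, y=7:
= 343 + 147 + 196 + 14 + 343 + 147 + 14
= 1204.

1204


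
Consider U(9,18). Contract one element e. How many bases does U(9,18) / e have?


Contracting e from U(9,18) gives U(8,17).
Bases of U(8,17) = (17 choose 8) = 24310.

24310


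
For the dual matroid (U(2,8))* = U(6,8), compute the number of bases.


The dual of U(r,n) is U(n-r, n) = U(6,8).
Bases of U(6,8) are all (6)-element subsets.
|B(M*)| = (8 choose 6) = 28.

28


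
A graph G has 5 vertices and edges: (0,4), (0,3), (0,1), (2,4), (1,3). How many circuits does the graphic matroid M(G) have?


A circuit in a graphic matroid = edge set of a simple cycle.
G has 5 vertices and 5 edges.
Enumerating all minimal edge subsets forming cycles...
Total circuits found: 1.

1


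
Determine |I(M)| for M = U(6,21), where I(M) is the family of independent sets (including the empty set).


Independent sets of U(6,21) are all subsets of size <= 6.
Count = (21 choose 0) + (21 choose 1) + (21 choose 2) + (21 choose 3) + (21 choose 4) + (21 choose 5) + (21 choose 6)
     = 1 + 21 + 210 + 1330 + 5985 + 20349 + 54264
     = 82160.

82160


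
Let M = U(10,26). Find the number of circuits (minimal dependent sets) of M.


In U(10,26), circuits are the (11)-element subsets.
Any set of 11 elements is dependent, and removing any one element gives
an independent set of size 10, so it is a minimal dependent set.
Number of circuits = (26 choose 11) = 7726160.

7726160


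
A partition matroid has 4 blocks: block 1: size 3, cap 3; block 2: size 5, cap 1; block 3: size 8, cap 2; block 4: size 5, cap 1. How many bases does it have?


A basis picks exactly ci elements from block i.
Number of bases = product of C(|Si|, ci).
= C(3,3) * C(5,1) * C(8,2) * C(5,1)
= 1 * 5 * 28 * 5
= 700.

700


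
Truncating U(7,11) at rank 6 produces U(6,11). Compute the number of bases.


Truncating U(7,11) to rank 6 gives U(6,11).
Bases of U(6,11) are all 6-element subsets of 11 elements.
Number of bases = C(11,6) = 462.

462


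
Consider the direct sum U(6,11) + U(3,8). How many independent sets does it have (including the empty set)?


For a direct sum, |I(M1+M2)| = |I(M1)| * |I(M2)|.
|I(U(6,11))| = sum C(11,k) for k=0..6 = 1486.
|I(U(3,8))| = sum C(8,k) for k=0..3 = 93.
Total = 1486 * 93 = 138198.

138198


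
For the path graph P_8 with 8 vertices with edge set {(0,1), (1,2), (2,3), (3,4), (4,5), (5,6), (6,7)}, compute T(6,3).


A path on 8 vertices is a tree with 7 edges.
T(x,y) = x^(7) for any tree.
T(6,3) = 6^7 = 279936.

279936


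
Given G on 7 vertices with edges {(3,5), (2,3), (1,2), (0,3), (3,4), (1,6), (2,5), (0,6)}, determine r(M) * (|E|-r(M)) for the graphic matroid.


r(M) = |V| - c = 7 - 1 = 6.
nullity = |E| - r(M) = 8 - 6 = 2.
Product = 6 * 2 = 12.

12


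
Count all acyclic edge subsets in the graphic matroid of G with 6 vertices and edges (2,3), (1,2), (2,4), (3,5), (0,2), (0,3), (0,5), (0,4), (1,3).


An independent set in a graphic matroid is an acyclic edge subset.
G has 6 vertices and 9 edges.
Enumerate all 2^9 = 512 subsets, checking for acyclicity.
Total independent sets = 279.

279


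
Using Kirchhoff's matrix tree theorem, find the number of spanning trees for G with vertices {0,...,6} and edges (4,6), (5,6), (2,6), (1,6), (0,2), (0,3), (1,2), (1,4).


By Kirchhoff's matrix tree theorem, the number of spanning trees equals
the determinant of any cofactor of the Laplacian matrix L.
G has 7 vertices and 8 edges.
Computing the (6 x 6) cofactor determinant gives 8.

8


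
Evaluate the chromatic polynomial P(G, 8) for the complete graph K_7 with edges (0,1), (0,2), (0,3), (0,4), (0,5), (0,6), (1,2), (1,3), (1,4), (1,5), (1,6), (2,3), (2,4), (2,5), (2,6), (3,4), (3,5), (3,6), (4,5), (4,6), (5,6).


P(K_7, k) = k(k-1)(k-2)...(k-6).
P(8) = (8) * (7) * (6) * (5) * (4) * (3) * (2) = 40320.

40320


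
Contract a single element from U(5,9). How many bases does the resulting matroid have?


Contracting e from U(5,9) gives U(4,8).
Bases of U(4,8) = C(8,4) = (8 * 7 * 6 * 5) / (1 * 2 * 3 * 4) = 70.

70


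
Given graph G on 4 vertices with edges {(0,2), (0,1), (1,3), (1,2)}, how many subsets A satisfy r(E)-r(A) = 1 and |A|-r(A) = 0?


R(x,y) = sum over A in 2^E of x^(r(E)-r(A)) * y^(|A|-r(A)).
G has 4 vertices, 4 edges. r(E) = 3.
Enumerate all 2^4 = 16 subsets.
Count subsets with r(E)-r(A)=1 and |A|-r(A)=0: 6.

6


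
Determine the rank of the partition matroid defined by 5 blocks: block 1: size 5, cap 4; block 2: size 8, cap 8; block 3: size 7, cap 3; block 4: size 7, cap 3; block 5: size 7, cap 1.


Rank of a partition matroid = sum of min(|Si|, ci) for each block.
= min(5,4) + min(8,8) + min(7,3) + min(7,3) + min(7,1)
= 4 + 8 + 3 + 3 + 1
= 19.

19


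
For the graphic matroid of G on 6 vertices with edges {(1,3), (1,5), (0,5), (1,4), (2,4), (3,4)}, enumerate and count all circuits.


A circuit in a graphic matroid = edge set of a simple cycle.
G has 6 vertices and 6 edges.
Enumerating all minimal edge subsets forming cycles...
Total circuits found: 1.

1


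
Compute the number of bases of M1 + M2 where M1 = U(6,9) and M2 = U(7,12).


Bases of a direct sum M1 + M2: |B| = |B(M1)| * |B(M2)|.
|B(U(6,9))| = C(9,6) = 84.
|B(U(7,12))| = C(12,7) = 792.
Total bases = 84 * 792 = 66528.

66528


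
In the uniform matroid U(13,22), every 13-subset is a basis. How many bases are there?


Bases of U(13,22) are all 13-element subsets of the 22-element ground set.
Number of bases = C(22,13).
(22 choose 13) = 497420.

497420


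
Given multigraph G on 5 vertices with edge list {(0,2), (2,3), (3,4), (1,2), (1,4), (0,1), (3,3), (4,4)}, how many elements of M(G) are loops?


In a graphic matroid, a loop is a self-loop edge (u,u) with rank 0.
Examining all 8 edges for self-loops...
Self-loops found: (3,3), (4,4)
Number of loops = 2.

2


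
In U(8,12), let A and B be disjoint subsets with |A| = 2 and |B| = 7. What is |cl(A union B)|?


|A union B| = 2 + 7 = 9 (disjoint).
In U(8,12), cl(S) = S if |S| < 8, else cl(S) = E.
Since 9 >= 8, cl(A union B) = E.
|cl(A union B)| = 12.

12


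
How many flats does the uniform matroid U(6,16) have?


Flats of U(6,16): every subset of size < 6 is a flat, plus E itself.
Count = C(16,0) + C(16,1) + C(16,2) + C(16,3) + C(16,4) + C(16,5) + 1
     = 1 + 16 + 120 + 560 + 1820 + 4368 + 1
     = 6886.

6886


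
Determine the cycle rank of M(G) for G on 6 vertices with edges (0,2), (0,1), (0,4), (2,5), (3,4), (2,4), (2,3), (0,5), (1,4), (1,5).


Cycle rank (nullity) = |E| - r(M) = |E| - (|V| - c).
|E| = 10, |V| = 6, c = 1.
Nullity = 10 - (6 - 1) = 10 - 5 = 5.

5


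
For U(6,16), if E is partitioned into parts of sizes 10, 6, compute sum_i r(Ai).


r(Ai) = min(|Ai|, 6) for each part.
Sum = min(10,6) + min(6,6)
    = 6 + 6
    = 12.

12


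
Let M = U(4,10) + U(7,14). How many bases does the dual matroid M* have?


(M1+M2)* = M1* + M2*.
M1* = U(6,10), bases: C(10,6) = 210.
M2* = U(7,14), bases: C(14,7) = 3432.
|B(M*)| = 210 * 3432 = 720720.

720720


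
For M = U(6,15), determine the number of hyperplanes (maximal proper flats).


Hyperplanes of U(6,15) are flats of rank 5.
In a uniform matroid, these are exactly the (5)-element subsets.
Count = (15 choose 5) = 3003.

3003


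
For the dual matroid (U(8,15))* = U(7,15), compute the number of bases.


The dual of U(r,n) is U(n-r, n) = U(7,15).
Bases of U(7,15) are all (7)-element subsets.
|B(M*)| = (15 choose 7) = 6435.

6435


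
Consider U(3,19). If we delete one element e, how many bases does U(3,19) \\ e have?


Deleting e from U(3,19) gives U(3,18) since n > r.
Bases of U(3,18) = (18 choose 3) = 816.

816


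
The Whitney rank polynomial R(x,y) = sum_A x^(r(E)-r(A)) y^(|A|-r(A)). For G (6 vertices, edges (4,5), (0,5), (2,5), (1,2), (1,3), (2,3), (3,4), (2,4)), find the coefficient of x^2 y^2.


R(x,y) = sum over A in 2^E of x^(r(E)-r(A)) * y^(|A|-r(A)).
G has 6 vertices, 8 edges. r(E) = 5.
Enumerate all 2^8 = 256 subsets.
Count subsets with r(E)-r(A)=2 and |A|-r(A)=2: 2.

2


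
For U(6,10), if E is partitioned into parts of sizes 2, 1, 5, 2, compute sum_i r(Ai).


r(Ai) = min(|Ai|, 6) for each part.
Sum = min(2,6) + min(1,6) + min(5,6) + min(2,6)
    = 2 + 1 + 5 + 2
    = 10.

10


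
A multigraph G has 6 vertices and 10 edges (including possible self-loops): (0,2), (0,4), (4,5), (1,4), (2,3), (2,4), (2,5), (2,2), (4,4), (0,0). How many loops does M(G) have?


In a graphic matroid, a loop is a self-loop edge (u,u) with rank 0.
Examining all 10 edges for self-loops...
Self-loops found: (2,2), (4,4), (0,0)
Number of loops = 3.

3


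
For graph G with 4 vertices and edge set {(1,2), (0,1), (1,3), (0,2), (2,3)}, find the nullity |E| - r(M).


Cycle rank (nullity) = |E| - r(M) = |E| - (|V| - c).
|E| = 5, |V| = 4, c = 1.
Nullity = 5 - (4 - 1) = 5 - 3 = 2.

2


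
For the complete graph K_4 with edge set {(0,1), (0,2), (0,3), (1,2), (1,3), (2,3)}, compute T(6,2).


T(K_4; x,y) = x^3 + 3x^2 + 4xy + 2x + y^3 + 3y^2 + 2y.
Substituting x=6, y=2:
= 216 + 108 + 48 + 12 + 8 + 12 + 4
= 408.

408


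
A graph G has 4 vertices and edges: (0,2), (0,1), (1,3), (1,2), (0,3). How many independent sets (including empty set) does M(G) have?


An independent set in a graphic matroid is an acyclic edge subset.
G has 4 vertices and 5 edges.
Enumerate all 2^5 = 32 subsets, checking for acyclicity.
Total independent sets = 24.

24


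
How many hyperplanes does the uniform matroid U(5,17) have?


Hyperplanes of U(5,17) are flats of rank 4.
In a uniform matroid, these are exactly the (4)-element subsets.
Count = C(17,4) = 17! / (4! * 13!) = 2380.

2380


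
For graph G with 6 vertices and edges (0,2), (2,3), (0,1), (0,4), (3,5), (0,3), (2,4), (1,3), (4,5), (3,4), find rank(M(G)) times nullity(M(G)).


r(M) = |V| - c = 6 - 1 = 5.
nullity = |E| - r(M) = 10 - 5 = 5.
Product = 5 * 5 = 25.

25


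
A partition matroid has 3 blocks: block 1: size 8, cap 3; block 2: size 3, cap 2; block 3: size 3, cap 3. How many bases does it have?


A basis picks exactly ci elements from block i.
Number of bases = product of C(|Si|, ci).
= C(8,3) * C(3,2) * C(3,3)
= 56 * 3 * 1
= 168.

168


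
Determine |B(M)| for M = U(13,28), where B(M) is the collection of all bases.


Bases of U(13,28) are all 13-element subsets of the 28-element ground set.
Number of bases = C(28,13).
C(28,13) = 28! / (13! * 15!) = 37442160.

37442160


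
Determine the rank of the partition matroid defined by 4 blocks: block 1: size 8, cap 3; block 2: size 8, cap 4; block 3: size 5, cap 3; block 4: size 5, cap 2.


Rank of a partition matroid = sum of min(|Si|, ci) for each block.
= min(8,3) + min(8,4) + min(5,3) + min(5,2)
= 3 + 4 + 3 + 2
= 12.

12


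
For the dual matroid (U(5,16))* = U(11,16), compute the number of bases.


The dual of U(r,n) is U(n-r, n) = U(11,16).
Bases of U(11,16) are all (11)-element subsets.
|B(M*)| = (16 choose 11) = 4368.

4368


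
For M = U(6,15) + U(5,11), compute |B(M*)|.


(M1+M2)* = M1* + M2*.
M1* = U(9,15), bases: C(15,9) = 5005.
M2* = U(6,11), bases: C(11,6) = 462.
|B(M*)| = 5005 * 462 = 2312310.

2312310


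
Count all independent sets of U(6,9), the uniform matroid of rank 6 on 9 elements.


Independent sets of U(6,9) are all subsets of size <= 6.
Count = (9 choose 0) + (9 choose 1) + (9 choose 2) + (9 choose 3) + (9 choose 4) + (9 choose 5) + (9 choose 6)
     = 1 + 9 + 36 + 84 + 126 + 126 + 84
     = 466.

466


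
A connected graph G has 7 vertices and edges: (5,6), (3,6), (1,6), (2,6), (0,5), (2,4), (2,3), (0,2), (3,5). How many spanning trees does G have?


By Kirchhoff's matrix tree theorem, the number of spanning trees equals
the determinant of any cofactor of the Laplacian matrix L.
G has 7 vertices and 9 edges.
Computing the (6 x 6) cofactor determinant gives 24.

24


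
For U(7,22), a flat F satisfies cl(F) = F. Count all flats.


Flats of U(7,22): every subset of size < 7 is a flat, plus E itself.
Count = C(22,0) + C(22,1) + C(22,2) + C(22,3) + C(22,4) + C(22,5) + C(22,6) + 1
     = 1 + 22 + 231 + 1540 + 7315 + 26334 + 74613 + 1
     = 110057.

110057


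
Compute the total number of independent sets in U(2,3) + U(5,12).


For a direct sum, |I(M1+M2)| = |I(M1)| * |I(M2)|.
|I(U(2,3))| = sum C(3,k) for k=0..2 = 7.
|I(U(5,12))| = sum C(12,k) for k=0..5 = 1586.
Total = 7 * 1586 = 11102.

11102


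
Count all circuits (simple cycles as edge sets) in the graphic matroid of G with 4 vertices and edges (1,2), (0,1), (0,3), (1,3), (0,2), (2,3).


A circuit in a graphic matroid = edge set of a simple cycle.
G has 4 vertices and 6 edges.
Enumerating all minimal edge subsets forming cycles...
Total circuits found: 7.

7


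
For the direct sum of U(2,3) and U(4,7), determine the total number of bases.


Bases of a direct sum M1 + M2: |B| = |B(M1)| * |B(M2)|.
|B(U(2,3))| = C(3,2) = 3.
|B(U(4,7))| = C(7,4) = 35.
Total bases = 3 * 35 = 105.

105


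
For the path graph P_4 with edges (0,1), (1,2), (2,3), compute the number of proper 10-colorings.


P(P_4, k) = k * (k-1)^(3).
P(10) = 10 * 9^3 = 10 * 729 = 7290.

7290


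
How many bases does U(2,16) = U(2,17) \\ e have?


Deleting e from U(2,17) gives U(2,16) since n > r.
Bases of U(2,16) = C(16,2) = (16 * 15) / (1 * 2) = 120.

120


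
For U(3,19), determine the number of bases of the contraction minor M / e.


Contracting e from U(3,19) gives U(2,18).
Bases of U(2,18) = C(18,2) = 18! / (2! * 16!) = 153.

153


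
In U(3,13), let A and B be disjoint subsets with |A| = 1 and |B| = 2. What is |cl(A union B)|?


|A union B| = 1 + 2 = 3 (disjoint).
In U(3,13), cl(S) = S if |S| < 3, else cl(S) = E.
Since 3 >= 3, cl(A union B) = E.
|cl(A union B)| = 13.

13


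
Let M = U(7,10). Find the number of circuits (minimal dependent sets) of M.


In U(7,10), circuits are the (8)-element subsets.
Any set of 8 elements is dependent, and removing any one element gives
an independent set of size 7, so it is a minimal dependent set.
Number of circuits = (10 choose 8) = 45.

45


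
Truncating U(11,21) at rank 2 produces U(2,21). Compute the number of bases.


Truncating U(11,21) to rank 2 gives U(2,21).
Bases of U(2,21) are all 2-element subsets of 21 elements.
Number of bases = C(21,2) = 21! / (2! * 19!) = 210.

210


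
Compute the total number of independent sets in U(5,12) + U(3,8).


For a direct sum, |I(M1+M2)| = |I(M1)| * |I(M2)|.
|I(U(5,12))| = sum C(12,k) for k=0..5 = 1586.
|I(U(3,8))| = sum C(8,k) for k=0..3 = 93.
Total = 1586 * 93 = 147498.

147498


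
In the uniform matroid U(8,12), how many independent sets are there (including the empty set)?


Independent sets of U(8,12) are all subsets of size <= 8.
Count = C(12,0) + C(12,1) + C(12,2) + C(12,3) + C(12,4) + C(12,5) + C(12,6) + C(12,7) + C(12,8)
     = 1 + 12 + 66 + 220 + 495 + 792 + 924 + 792 + 495
     = 3797.

3797


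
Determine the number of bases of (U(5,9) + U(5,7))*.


(M1+M2)* = M1* + M2*.
M1* = U(4,9), bases: C(9,4) = 126.
M2* = U(2,7), bases: C(7,2) = 21.
|B(M*)| = 126 * 21 = 2646.

2646


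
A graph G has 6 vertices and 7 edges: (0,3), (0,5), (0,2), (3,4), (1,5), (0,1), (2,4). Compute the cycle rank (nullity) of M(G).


Cycle rank (nullity) = |E| - r(M) = |E| - (|V| - c).
|E| = 7, |V| = 6, c = 1.
Nullity = 7 - (6 - 1) = 7 - 5 = 2.

2


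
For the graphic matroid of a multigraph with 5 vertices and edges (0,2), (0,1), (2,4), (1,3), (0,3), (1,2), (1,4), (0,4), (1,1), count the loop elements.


In a graphic matroid, a loop is a self-loop edge (u,u) with rank 0.
Examining all 9 edges for self-loops...
Self-loops found: (1,1)
Number of loops = 1.

1


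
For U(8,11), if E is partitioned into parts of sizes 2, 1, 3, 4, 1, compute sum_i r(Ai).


r(Ai) = min(|Ai|, 8) for each part.
Sum = min(2,8) + min(1,8) + min(3,8) + min(4,8) + min(1,8)
    = 2 + 1 + 3 + 4 + 1
    = 11.

11


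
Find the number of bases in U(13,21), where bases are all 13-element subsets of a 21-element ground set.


Bases of U(13,21) are all 13-element subsets of the 21-element ground set.
Number of bases = C(21,13).
(21 choose 13) = 203490.

203490


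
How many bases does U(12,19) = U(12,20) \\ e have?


Deleting e from U(12,20) gives U(12,19) since n > r.
Bases of U(12,19) = C(19,12) = 50388.

50388


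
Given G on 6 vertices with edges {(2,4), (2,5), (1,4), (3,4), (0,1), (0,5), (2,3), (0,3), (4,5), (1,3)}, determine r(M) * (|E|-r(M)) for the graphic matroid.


r(M) = |V| - c = 6 - 1 = 5.
nullity = |E| - r(M) = 10 - 5 = 5.
Product = 5 * 5 = 25.

25


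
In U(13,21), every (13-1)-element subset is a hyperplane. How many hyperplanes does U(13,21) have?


Hyperplanes of U(13,21) are flats of rank 12.
In a uniform matroid, these are exactly the (12)-element subsets.
Count = (21 choose 12) = 293930.

293930


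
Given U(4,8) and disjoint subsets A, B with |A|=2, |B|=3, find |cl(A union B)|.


|A union B| = 2 + 3 = 5 (disjoint).
In U(4,8), cl(S) = S if |S| < 4, else cl(S) = E.
Since 5 >= 4, cl(A union B) = E.
|cl(A union B)| = 8.

8


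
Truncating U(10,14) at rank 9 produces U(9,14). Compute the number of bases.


Truncating U(10,14) to rank 9 gives U(9,14).
Bases of U(9,14) are all 9-element subsets of 14 elements.
Number of bases = C(14,9) = 14! / (9! * 5!) = 2002.

2002


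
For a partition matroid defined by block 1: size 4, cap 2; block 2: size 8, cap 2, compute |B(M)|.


A basis picks exactly ci elements from block i.
Number of bases = product of C(|Si|, ci).
= C(4,2) * C(8,2)
= 6 * 28
= 168.

168


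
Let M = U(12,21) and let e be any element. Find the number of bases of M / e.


Contracting e from U(12,21) gives U(11,20).
Bases of U(11,20) = C(20,11) = 20! / (11! * 9!) = 167960.

167960


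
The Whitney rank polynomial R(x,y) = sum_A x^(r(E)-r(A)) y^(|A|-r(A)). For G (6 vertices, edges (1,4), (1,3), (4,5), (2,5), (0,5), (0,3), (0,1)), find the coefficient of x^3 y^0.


R(x,y) = sum over A in 2^E of x^(r(E)-r(A)) * y^(|A|-r(A)).
G has 6 vertices, 7 edges. r(E) = 5.
Enumerate all 2^7 = 128 subsets.
Count subsets with r(E)-r(A)=3 and |A|-r(A)=0: 21.

21


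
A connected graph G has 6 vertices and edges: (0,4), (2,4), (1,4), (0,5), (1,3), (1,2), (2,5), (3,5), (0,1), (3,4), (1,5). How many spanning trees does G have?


By Kirchhoff's matrix tree theorem, the number of spanning trees equals
the determinant of any cofactor of the Laplacian matrix L.
G has 6 vertices and 11 edges.
Computing the (5 x 5) cofactor determinant gives 216.

216


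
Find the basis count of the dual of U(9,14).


The dual of U(r,n) is U(n-r, n) = U(5,14).
Bases of U(5,14) are all (5)-element subsets.
|B(M*)| = C(14,5) = 14! / (5! * 9!) = 2002.

2002


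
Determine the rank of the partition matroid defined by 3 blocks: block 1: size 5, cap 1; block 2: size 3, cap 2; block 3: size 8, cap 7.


Rank of a partition matroid = sum of min(|Si|, ci) for each block.
= min(5,1) + min(3,2) + min(8,7)
= 1 + 2 + 7
= 10.

10


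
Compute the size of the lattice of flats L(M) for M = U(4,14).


Flats of U(4,14): every subset of size < 4 is a flat, plus E itself.
Count = (14 choose 0) + (14 choose 1) + (14 choose 2) + (14 choose 3) + 1
     = 1 + 14 + 91 + 364 + 1
     = 471.

471


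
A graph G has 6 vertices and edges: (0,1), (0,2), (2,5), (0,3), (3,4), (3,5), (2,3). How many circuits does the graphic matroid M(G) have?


A circuit in a graphic matroid = edge set of a simple cycle.
G has 6 vertices and 7 edges.
Enumerating all minimal edge subsets forming cycles...
Total circuits found: 3.

3


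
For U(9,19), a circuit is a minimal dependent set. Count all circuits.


In U(9,19), circuits are the (10)-element subsets.
Any set of 10 elements is dependent, and removing any one element gives
an independent set of size 9, so it is a minimal dependent set.
Number of circuits = C(19,10) = 92378.

92378


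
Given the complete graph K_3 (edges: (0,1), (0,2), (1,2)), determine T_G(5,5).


T(K_3; x,y) = x^2 + x + y.
T(5,5) = 25 + 5 + 5 = 35.

35


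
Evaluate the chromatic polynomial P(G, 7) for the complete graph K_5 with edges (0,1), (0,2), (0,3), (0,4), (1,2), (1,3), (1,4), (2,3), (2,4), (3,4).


P(K_5, k) = k(k-1)(k-2)...(k-4).
P(7) = (7) * (6) * (5) * (4) * (3) = 2520.

2520


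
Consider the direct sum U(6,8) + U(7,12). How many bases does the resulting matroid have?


Bases of a direct sum M1 + M2: |B| = |B(M1)| * |B(M2)|.
|B(U(6,8))| = C(8,6) = 28.
|B(U(7,12))| = C(12,7) = 792.
Total bases = 28 * 792 = 22176.

22176


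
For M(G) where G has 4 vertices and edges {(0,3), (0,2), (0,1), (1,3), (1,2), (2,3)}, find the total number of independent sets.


An independent set in a graphic matroid is an acyclic edge subset.
G has 4 vertices and 6 edges.
Enumerate all 2^6 = 64 subsets, checking for acyclicity.
Total independent sets = 38.

38


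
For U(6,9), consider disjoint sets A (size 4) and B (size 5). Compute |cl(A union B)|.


|A union B| = 4 + 5 = 9 (disjoint).
In U(6,9), cl(S) = S if |S| < 6, else cl(S) = E.
Since 9 >= 6, cl(A union B) = E.
|cl(A union B)| = 9.

9


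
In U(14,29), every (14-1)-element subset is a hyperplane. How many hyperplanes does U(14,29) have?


Hyperplanes of U(14,29) are flats of rank 13.
In a uniform matroid, these are exactly the (13)-element subsets.
Count = (29 choose 13) = 67863915.

67863915


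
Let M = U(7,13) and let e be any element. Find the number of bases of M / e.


Contracting e from U(7,13) gives U(6,12).
Bases of U(6,12) = (12 choose 6) = 924.

924


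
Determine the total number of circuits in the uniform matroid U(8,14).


In U(8,14), circuits are the (9)-element subsets.
Any set of 9 elements is dependent, and removing any one element gives
an independent set of size 8, so it is a minimal dependent set.
Number of circuits = C(14,9) = 14! / (9! * 5!) = 2002.

2002


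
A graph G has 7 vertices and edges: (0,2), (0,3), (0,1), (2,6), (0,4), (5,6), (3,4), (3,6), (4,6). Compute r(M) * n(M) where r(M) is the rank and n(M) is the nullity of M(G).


r(M) = |V| - c = 7 - 1 = 6.
nullity = |E| - r(M) = 9 - 6 = 3.
Product = 6 * 3 = 18.

18


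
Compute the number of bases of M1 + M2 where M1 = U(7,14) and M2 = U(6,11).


Bases of a direct sum M1 + M2: |B| = |B(M1)| * |B(M2)|.
|B(U(7,14))| = C(14,7) = 3432.
|B(U(6,11))| = C(11,6) = 462.
Total bases = 3432 * 462 = 1585584.

1585584


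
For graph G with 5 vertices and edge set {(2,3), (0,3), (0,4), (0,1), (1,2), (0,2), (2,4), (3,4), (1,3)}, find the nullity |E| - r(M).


Cycle rank (nullity) = |E| - r(M) = |E| - (|V| - c).
|E| = 9, |V| = 5, c = 1.
Nullity = 9 - (5 - 1) = 9 - 4 = 5.

5


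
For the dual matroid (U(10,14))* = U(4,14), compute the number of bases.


The dual of U(r,n) is U(n-r, n) = U(4,14).
Bases of U(4,14) are all (4)-element subsets.
|B(M*)| = (14 choose 4) = 1001.

1001


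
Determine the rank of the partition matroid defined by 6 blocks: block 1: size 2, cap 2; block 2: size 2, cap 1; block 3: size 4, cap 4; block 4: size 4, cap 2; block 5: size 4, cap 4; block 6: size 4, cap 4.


Rank of a partition matroid = sum of min(|Si|, ci) for each block.
= min(2,2) + min(2,1) + min(4,4) + min(4,2) + min(4,4) + min(4,4)
= 2 + 1 + 4 + 2 + 4 + 4
= 17.

17


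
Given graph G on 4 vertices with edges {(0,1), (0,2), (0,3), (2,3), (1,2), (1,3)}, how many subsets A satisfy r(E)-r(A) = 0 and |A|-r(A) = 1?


R(x,y) = sum over A in 2^E of x^(r(E)-r(A)) * y^(|A|-r(A)).
G has 4 vertices, 6 edges. r(E) = 3.
Enumerate all 2^6 = 64 subsets.
Count subsets with r(E)-r(A)=0 and |A|-r(A)=1: 15.

15


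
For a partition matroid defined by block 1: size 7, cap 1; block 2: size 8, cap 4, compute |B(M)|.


A basis picks exactly ci elements from block i.
Number of bases = product of C(|Si|, ci).
= C(7,1) * C(8,4)
= 7 * 70
= 490.

490


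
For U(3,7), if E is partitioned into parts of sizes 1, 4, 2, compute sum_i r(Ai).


r(Ai) = min(|Ai|, 3) for each part.
Sum = min(1,3) + min(4,3) + min(2,3)
    = 1 + 3 + 2
    = 6.

6


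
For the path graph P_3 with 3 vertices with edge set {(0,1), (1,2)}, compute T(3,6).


A path on 3 vertices is a tree with 2 edges.
T(x,y) = x^(2) for any tree.
T(3,6) = 3^2 = 9.

9


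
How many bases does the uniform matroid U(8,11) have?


Bases of U(8,11) are all 8-element subsets of the 11-element ground set.
Number of bases = C(11,8).
(11 choose 8) = 165.

165


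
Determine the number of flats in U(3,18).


Flats of U(3,18): every subset of size < 3 is a flat, plus E itself.
Count = (18 choose 0) + (18 choose 1) + (18 choose 2) + 1
     = 1 + 18 + 153 + 1
     = 173.

173


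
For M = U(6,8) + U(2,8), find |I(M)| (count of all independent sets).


For a direct sum, |I(M1+M2)| = |I(M1)| * |I(M2)|.
|I(U(6,8))| = sum C(8,k) for k=0..6 = 247.
|I(U(2,8))| = sum C(8,k) for k=0..2 = 37.
Total = 247 * 37 = 9139.

9139


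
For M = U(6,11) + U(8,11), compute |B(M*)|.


(M1+M2)* = M1* + M2*.
M1* = U(5,11), bases: C(11,5) = 462.
M2* = U(3,11), bases: C(11,3) = 165.
|B(M*)| = 462 * 165 = 76230.

76230


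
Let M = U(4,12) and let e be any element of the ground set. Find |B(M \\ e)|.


Deleting e from U(4,12) gives U(4,11) since n > r.
Bases of U(4,11) = (11 choose 4) = 330.

330


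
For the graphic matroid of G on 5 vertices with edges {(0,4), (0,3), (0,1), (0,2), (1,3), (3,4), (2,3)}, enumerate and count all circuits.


A circuit in a graphic matroid = edge set of a simple cycle.
G has 5 vertices and 7 edges.
Enumerating all minimal edge subsets forming cycles...
Total circuits found: 6.

6


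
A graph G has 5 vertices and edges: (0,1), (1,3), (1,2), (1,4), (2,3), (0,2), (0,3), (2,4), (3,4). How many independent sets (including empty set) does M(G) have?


An independent set in a graphic matroid is an acyclic edge subset.
G has 5 vertices and 9 edges.
Enumerate all 2^9 = 512 subsets, checking for acyclicity.
Total independent sets = 198.

198


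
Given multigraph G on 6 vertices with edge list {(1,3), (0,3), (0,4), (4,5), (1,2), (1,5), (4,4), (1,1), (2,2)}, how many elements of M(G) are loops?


In a graphic matroid, a loop is a self-loop edge (u,u) with rank 0.
Examining all 9 edges for self-loops...
Self-loops found: (4,4), (1,1), (2,2)
Number of loops = 3.

3


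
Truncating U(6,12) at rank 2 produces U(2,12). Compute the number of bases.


Truncating U(6,12) to rank 2 gives U(2,12).
Bases of U(2,12) are all 2-element subsets of 12 elements.
Number of bases = C(12,2) = 12! / (2! * 10!) = 66.

66


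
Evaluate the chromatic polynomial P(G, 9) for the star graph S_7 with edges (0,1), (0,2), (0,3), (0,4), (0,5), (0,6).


P(tree, k) = k * (k-1)^(6) for any tree on 7 vertices.
P(9) = 9 * 8^6 = 9 * 262144 = 2359296.

2359296


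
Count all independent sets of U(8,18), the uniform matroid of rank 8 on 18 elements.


Independent sets of U(8,18) are all subsets of size <= 8.
Count = C(18,0) + C(18,1) + C(18,2) + C(18,3) + C(18,4) + C(18,5) + C(18,6) + C(18,7) + C(18,8)
     = 1 + 18 + 153 + 816 + 3060 + 8568 + 18564 + 31824 + 43758
     = 106762.

106762


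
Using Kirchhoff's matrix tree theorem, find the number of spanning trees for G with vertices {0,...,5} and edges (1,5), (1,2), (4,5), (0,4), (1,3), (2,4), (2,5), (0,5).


By Kirchhoff's matrix tree theorem, the number of spanning trees equals
the determinant of any cofactor of the Laplacian matrix L.
G has 6 vertices and 8 edges.
Computing the (5 x 5) cofactor determinant gives 21.

21


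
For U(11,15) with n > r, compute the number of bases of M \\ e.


Deleting e from U(11,15) gives U(11,14) since n > r.
Bases of U(11,14) = C(14,11) = 14! / (11! * 3!) = 364.

364


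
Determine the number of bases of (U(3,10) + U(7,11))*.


(M1+M2)* = M1* + M2*.
M1* = U(7,10), bases: C(10,7) = 120.
M2* = U(4,11), bases: C(11,4) = 330.
|B(M*)| = 120 * 330 = 39600.

39600


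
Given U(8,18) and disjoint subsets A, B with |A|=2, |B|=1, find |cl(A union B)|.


|A union B| = 2 + 1 = 3 (disjoint).
In U(8,18), cl(S) = S if |S| < 8, else cl(S) = E.
Since 3 < 8, cl(A union B) = A union B.
|cl(A union B)| = 3.

3


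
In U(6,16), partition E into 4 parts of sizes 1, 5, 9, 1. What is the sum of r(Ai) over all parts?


r(Ai) = min(|Ai|, 6) for each part.
Sum = min(1,6) + min(5,6) + min(9,6) + min(1,6)
    = 1 + 5 + 6 + 1
    = 13.

13


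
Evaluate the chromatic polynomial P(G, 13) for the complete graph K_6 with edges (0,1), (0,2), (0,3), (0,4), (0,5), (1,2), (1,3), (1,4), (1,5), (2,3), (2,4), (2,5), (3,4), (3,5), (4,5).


P(K_6, k) = k(k-1)(k-2)...(k-5).
P(13) = (13) * (12) * (11) * (10) * (9) * (8) = 1235520.

1235520


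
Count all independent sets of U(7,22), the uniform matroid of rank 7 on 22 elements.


Independent sets of U(7,22) are all subsets of size <= 7.
Count = C(22,0) + C(22,1) + C(22,2) + C(22,3) + C(22,4) + C(22,5) + C(22,6) + C(22,7)
     = 1 + 22 + 231 + 1540 + 7315 + 26334 + 74613 + 170544
     = 280600.

280600


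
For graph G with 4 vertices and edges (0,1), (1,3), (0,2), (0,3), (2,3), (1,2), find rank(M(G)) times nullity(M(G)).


r(M) = |V| - c = 4 - 1 = 3.
nullity = |E| - r(M) = 6 - 3 = 3.
Product = 3 * 3 = 9.

9


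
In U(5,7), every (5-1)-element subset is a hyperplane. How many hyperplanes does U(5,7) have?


Hyperplanes of U(5,7) are flats of rank 4.
In a uniform matroid, these are exactly the (4)-element subsets.
Count = C(7,4) = 7! / (4! * 3!) = 35.

35


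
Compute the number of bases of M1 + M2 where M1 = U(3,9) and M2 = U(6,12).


Bases of a direct sum M1 + M2: |B| = |B(M1)| * |B(M2)|.
|B(U(3,9))| = C(9,3) = 84.
|B(U(6,12))| = C(12,6) = 924.
Total bases = 84 * 924 = 77616.

77616


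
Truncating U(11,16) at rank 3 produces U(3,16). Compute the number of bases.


Truncating U(11,16) to rank 3 gives U(3,16).
Bases of U(3,16) are all 3-element subsets of 16 elements.
Number of bases = C(16,3) = 16! / (3! * 13!) = 560.

560


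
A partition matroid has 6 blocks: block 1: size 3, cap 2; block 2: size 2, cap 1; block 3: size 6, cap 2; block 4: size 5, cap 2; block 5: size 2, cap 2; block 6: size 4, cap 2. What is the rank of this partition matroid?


Rank of a partition matroid = sum of min(|Si|, ci) for each block.
= min(3,2) + min(2,1) + min(6,2) + min(5,2) + min(2,2) + min(4,2)
= 2 + 1 + 2 + 2 + 2 + 2
= 11.

11


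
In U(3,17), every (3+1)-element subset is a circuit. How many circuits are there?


In U(3,17), circuits are the (4)-element subsets.
Any set of 4 elements is dependent, and removing any one element gives
an independent set of size 3, so it is a minimal dependent set.
Number of circuits = C(17,4) = (17 * 16 * 15 * 14) / (1 * 2 * 3 * 4) = 2380.

2380


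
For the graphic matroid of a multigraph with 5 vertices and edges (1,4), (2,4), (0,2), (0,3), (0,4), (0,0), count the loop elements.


In a graphic matroid, a loop is a self-loop edge (u,u) with rank 0.
Examining all 6 edges for self-loops...
Self-loops found: (0,0)
Number of loops = 1.

1


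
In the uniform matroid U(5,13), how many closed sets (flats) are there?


Flats of U(5,13): every subset of size < 5 is a flat, plus E itself.
Count = (13 choose 0) + (13 choose 1) + (13 choose 2) + (13 choose 3) + (13 choose 4) + 1
     = 1 + 13 + 78 + 286 + 715 + 1
     = 1094.

1094


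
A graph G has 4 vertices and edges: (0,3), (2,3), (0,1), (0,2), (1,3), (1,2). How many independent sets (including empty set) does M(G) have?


An independent set in a graphic matroid is an acyclic edge subset.
G has 4 vertices and 6 edges.
Enumerate all 2^6 = 64 subsets, checking for acyclicity.
Total independent sets = 38.

38


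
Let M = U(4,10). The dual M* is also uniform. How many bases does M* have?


The dual of U(r,n) is U(n-r, n) = U(6,10).
Bases of U(6,10) are all (6)-element subsets.
|B(M*)| = C(10,6) = 10! / (6! * 4!) = 210.

210


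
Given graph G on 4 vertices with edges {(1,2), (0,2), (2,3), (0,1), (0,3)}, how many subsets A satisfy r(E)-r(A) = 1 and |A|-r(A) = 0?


R(x,y) = sum over A in 2^E of x^(r(E)-r(A)) * y^(|A|-r(A)).
G has 4 vertices, 5 edges. r(E) = 3.
Enumerate all 2^5 = 32 subsets.
Count subsets with r(E)-r(A)=1 and |A|-r(A)=0: 10.

10
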